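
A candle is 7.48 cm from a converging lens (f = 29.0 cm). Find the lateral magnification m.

1/d_i = 1/f − 1/d_o = 1/(29.00) − 1/(7.48) = -0.09921, so d_i = -10.08 cm.
m = −d_i/d_o = −(-10.08)/(7.48) = +1.35.
The image is virtual, upright and enlarged, on the same side as the object.

m = +1.35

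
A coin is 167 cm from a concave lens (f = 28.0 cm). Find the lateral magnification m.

m = +0.144

For a concave lens, f = -28.0 cm.
1/d_i = 1/f − 1/d_o = 1/(-28.00) − 1/(167) = -0.04170, so d_i = -23.98 cm.
m = −d_i/d_o = −(-23.98)/(167) = +0.144.
The image is virtual, upright and reduced, on the same side as the object.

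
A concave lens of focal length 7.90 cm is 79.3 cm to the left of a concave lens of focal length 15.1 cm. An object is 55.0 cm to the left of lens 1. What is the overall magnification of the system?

f₁ = −7.90 cm (diverging).
Lens 1: 1/d_i1 = 1/(-7.90) − 1/(55.0) = -0.1448, so d_i1 = -6.908 cm; m₁ = −d_i1/d_o1 = +0.1256.
d_o2 = 79.3 − (-6.908) = 86.21 cm.
f₂ = −15.1 cm (diverging).
Lens 2: 1/d_i2 = 1/(-15.1) − 1/(86.21) = -0.07782, so d_i2 = -12.85 cm; m₂ = −d_i2/d_o2 = +0.1490.
m = m₁·m₂ = (+0.1256)(+0.1490) = +0.0187.

m = +0.0187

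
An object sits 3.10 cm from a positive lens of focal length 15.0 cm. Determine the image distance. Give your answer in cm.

3.91 cm

Thin-lens equation: 1/s_i = 1/f − 1/s_o = 1/(15.00) − 1/(3.10) = 0.06667 − 0.3226 = -0.2559, so s_i = -3.91 cm.
The image is virtual, upright and enlarged, on the same side as the object.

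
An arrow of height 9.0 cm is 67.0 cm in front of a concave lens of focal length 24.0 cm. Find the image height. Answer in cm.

For a concave lens, f = -24.0 cm.
1/d_i = 1/f − 1/d_o = 1/(-24.00) − 1/(67.0) = -0.05659, so d_i = -17.67 cm.
m = −d_i/d_o = +0.2637.
|h_i| = |m|·h_o = 0.2637 × 9.0 = 2.37 cm. The image is virtual, upright and reduced, on the same side as the object.

2.37 cm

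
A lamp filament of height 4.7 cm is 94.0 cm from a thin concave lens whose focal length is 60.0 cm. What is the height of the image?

For a concave lens, f = -60.0 cm.
1/d_i = 1/f − 1/d_o = 1/(-60.00) − 1/(94.0) = -0.02730, so d_i = -36.62 cm.
m = −d_i/d_o = +0.3896.
|h_i| = |m|·h_o = 0.3896 × 4.7 = 1.83 cm. The image is virtual, upright and reduced, on the same side as the object.

1.83 cm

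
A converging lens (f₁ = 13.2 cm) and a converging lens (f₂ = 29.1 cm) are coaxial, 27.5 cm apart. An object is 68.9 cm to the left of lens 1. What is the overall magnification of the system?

m = -0.385

Lens 1: 1/d_i1 = 1/(13.2) − 1/(68.9) = 0.06124, so d_i1 = 16.33 cm; m₁ = −d_i1/d_o1 = -0.2370.
d_o2 = 27.5 − (16.33) = 11.17 cm.
Lens 2: 1/d_i2 = 1/(29.1) − 1/(11.17) = -0.05516, so d_i2 = -18.13 cm; m₂ = −d_i2/d_o2 = +1.623.
m = m₁·m₂ = (-0.2370)(+1.623) = -0.385.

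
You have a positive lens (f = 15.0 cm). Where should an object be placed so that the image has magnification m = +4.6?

11.7 cm

m = −d_i/d_o ⇒ d_i = −m·d_o.
1/f = 1/d_o + 1/d_i = 1/d_o − 1/(m·d_o) = (1 − 1/m)/d_o, so d_o = f(1 − 1/m) = (15.00)(1 − 1/(+4.6)) = 11.7 cm.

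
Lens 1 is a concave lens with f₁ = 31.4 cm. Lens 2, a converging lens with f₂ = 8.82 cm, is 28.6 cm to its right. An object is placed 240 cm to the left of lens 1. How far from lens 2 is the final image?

10.5 cm

Lens 1 is diverging, so f₁ = −31.4 cm.
Lens 1: 1/d_i1 = 1/f₁ − 1/d_o1 = 1/(-31.4) − 1/(240) = -0.03601, so d_i1 = -27.77 cm.
The intermediate image is 27.77 cm to the left of lens 1 (virtual), which is 28.6 − (-27.77) = 56.37 cm to the left of lens 2, so d_o2 = +56.37 cm.
Lens 2: 1/d_i2 = 1/f₂ − 1/d_o2 = 1/(8.82) − 1/(56.37) = 0.09564, so d_i2 = 10.5 cm.
The final image is real, 10.5 cm to the right of lens 2 (overall magnification ≈ -0.021).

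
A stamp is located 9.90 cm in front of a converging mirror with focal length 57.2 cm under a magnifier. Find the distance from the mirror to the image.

Mirror equation: 1/v = 1/f − 1/u = 1/(57.20) − 1/(9.90) = 0.01748 − 0.1010 = -0.08353, so v = -12.0 cm.
The image is virtual, upright and enlarged, behind the mirror.

12.0 cm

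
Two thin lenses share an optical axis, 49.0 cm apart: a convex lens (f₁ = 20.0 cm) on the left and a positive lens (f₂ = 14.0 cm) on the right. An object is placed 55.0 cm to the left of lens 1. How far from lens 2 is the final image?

68.9 cm

Lens 1: 1/d_i1 = 1/f₁ − 1/d_o1 = 1/(20.0) − 1/(55.0) = 0.03182, so d_i1 = 31.43 cm.
The intermediate image is 31.43 cm to the right of lens 1, which is 49.0 − (31.43) = 17.57 cm to the left of lens 2, so d_o2 = +17.57 cm.
Lens 2: 1/d_i2 = 1/f₂ − 1/d_o2 = 1/(14.0) − 1/(17.57) = 0.01451, so d_i2 = 68.9 cm.
The final image is real, 68.9 cm to the right of lens 2 (overall magnification ≈ 2.2).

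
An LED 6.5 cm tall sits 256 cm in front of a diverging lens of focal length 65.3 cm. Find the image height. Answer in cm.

1.32 cm

For a diverging lens, f = -65.3 cm.
1/d_i = 1/f − 1/d_o = 1/(-65.30) − 1/(256) = -0.01922, so d_i = -52.03 cm.
m = −d_i/d_o = +0.2032.
|h_i| = |m|·h_o = 0.2032 × 6.5 = 1.32 cm. The image is virtual, upright and reduced, on the same side as the object.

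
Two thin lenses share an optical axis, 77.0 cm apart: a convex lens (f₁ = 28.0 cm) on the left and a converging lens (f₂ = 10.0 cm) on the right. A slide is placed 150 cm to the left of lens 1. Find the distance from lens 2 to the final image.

Lens 1: 1/d_i1 = 1/f₁ − 1/d_o1 = 1/(28.0) − 1/(150) = 0.02905, so d_i1 = 34.43 cm.
The intermediate image is 34.43 cm to the right of lens 1, which is 77.0 − (34.43) = 42.57 cm to the left of lens 2, so d_o2 = +42.57 cm.
Lens 2: 1/d_i2 = 1/f₂ − 1/d_o2 = 1/(10.0) − 1/(42.57) = 0.07651, so d_i2 = 13.1 cm.
The final image is real, 13.1 cm to the right of lens 2 (overall magnification ≈ 0.070).

13.1 cm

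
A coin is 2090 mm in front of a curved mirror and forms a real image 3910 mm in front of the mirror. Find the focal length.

Real image ⇒ d_i = +3910 mm.
1/f = 1/d_o + 1/d_i = 1/(2090) + 1/(3910) = 0.0007342, so f = 1360 mm.
Since f is positive, the curved mirror is concave.

f = 1360 mm (concave)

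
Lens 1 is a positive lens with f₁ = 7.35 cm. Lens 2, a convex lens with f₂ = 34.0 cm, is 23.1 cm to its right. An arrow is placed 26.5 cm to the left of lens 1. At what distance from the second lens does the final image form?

Lens 1: 1/d_i1 = 1/f₁ − 1/d_o1 = 1/(7.35) − 1/(26.5) = 0.09832, so d_i1 = 10.17 cm.
The intermediate image is 10.17 cm to the right of lens 1, which is 23.1 − (10.17) = 12.93 cm to the left of lens 2, so d_o2 = +12.93 cm.
Lens 2: 1/d_i2 = 1/f₂ − 1/d_o2 = 1/(34.0) − 1/(12.93) = -0.04793, so d_i2 = -20.9 cm.
The final image is virtual, 20.9 cm to the left of lens 2 (overall magnification ≈ -0.62).

20.9 cm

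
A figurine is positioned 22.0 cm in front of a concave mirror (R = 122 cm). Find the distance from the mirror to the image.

34.4 cm

f = R/2 = 122/2 = 61.00 cm.
Mirror equation: 1/q = 1/f − 1/p = 1/(61.00) − 1/(22.0) = 0.01639 − 0.04545 = -0.02906, so q = -34.4 cm.
The image is virtual, upright and enlarged, behind the mirror.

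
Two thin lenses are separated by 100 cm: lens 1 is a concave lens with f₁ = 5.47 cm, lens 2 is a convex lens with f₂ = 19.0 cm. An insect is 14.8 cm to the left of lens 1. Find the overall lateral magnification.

f₁ = −5.47 cm (diverging).
Lens 1: 1/d_i1 = 1/(-5.47) − 1/(14.8) = -0.2504, so d_i1 = -3.994 cm; m₁ = −d_i1/d_o1 = +0.2699.
d_o2 = 100 − (-3.994) = 104.0 cm.
Lens 2: 1/d_i2 = 1/(19.0) − 1/(104.0) = 0.04302, so d_i2 = 23.25 cm; m₂ = −d_i2/d_o2 = -0.2235.
m = m₁·m₂ = (+0.2699)(-0.2235) = -0.0603.

m = -0.0603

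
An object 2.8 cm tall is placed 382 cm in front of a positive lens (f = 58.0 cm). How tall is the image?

1/d_i = 1/f − 1/d_o = 1/(58.00) − 1/(382) = 0.01462, so d_i = 68.38 cm.
m = −d_i/d_o = -0.1790.
|h_i| = |m|·h_o = 0.1790 × 2.8 = 0.501 cm. The image is real, inverted and reduced, on the far side of the lens.

0.501 cm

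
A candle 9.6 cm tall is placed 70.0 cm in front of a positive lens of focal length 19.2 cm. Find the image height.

1/d_i = 1/f − 1/d_o = 1/(19.20) − 1/(70.0) = 0.03780, so d_i = 26.46 cm.
m = −d_i/d_o = -0.3780.
|h_i| = |m|·h_o = 0.3780 × 9.6 = 3.63 cm. The image is real, inverted and reduced, on the far side of the lens.

3.63 cm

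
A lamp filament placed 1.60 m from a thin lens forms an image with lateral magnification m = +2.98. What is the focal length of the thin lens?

m = −d_i/d_o ⇒ d_i = −m·d_o = −(+2.98)·(1.60) = -4.768 m.
1/f = 1/d_o + 1/d_i = 1/(1.60) + 1/(-4.768) = 0.4153, so f = 2.41 m.
Since f is positive, the thin lens is converging.

f = 2.41 m (converging)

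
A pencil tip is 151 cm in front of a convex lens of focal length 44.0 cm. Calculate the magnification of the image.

m = -0.411

1/d_i = 1/f − 1/d_o = 1/(44.00) − 1/(151) = 0.01610, so d_i = 62.09 cm.
m = −d_i/d_o = −(62.09)/(151) = -0.411.
The image is real, inverted and reduced, on the far side of the lens.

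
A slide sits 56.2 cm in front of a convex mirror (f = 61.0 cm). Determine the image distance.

For a convex mirror, f = -61.0 cm.
Mirror equation: 1/s_i = 1/f − 1/s_o = 1/(-61.00) − 1/(56.2) = -0.01639 − 0.01779 = -0.03419, so s_i = -29.3 cm.
The image is virtual, upright and reduced, behind the mirror.

29.3 cm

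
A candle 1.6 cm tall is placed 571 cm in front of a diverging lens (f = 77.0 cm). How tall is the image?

For a diverging lens, f = -77.0 cm.
1/d_i = 1/f − 1/d_o = 1/(-77.00) − 1/(571) = -0.01474, so d_i = -67.85 cm.
m = −d_i/d_o = +0.1188.
|h_i| = |m|·h_o = 0.1188 × 1.6 = 0.190 cm. The image is virtual, upright and reduced, on the same side as the object.

0.190 cm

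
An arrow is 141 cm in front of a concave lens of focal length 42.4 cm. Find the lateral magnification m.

For a concave lens, f = -42.4 cm.
1/d_i = 1/f − 1/d_o = 1/(-42.40) − 1/(141) = -0.03068, so d_i = -32.60 cm.
m = −d_i/d_o = −(-32.60)/(141) = +0.231.
The image is virtual, upright and reduced, on the same side as the object.

m = +0.231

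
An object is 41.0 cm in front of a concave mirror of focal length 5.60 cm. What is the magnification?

m = -0.158

1/d_i = 1/f − 1/d_o = 1/(5.600) − 1/(41.0) = 0.1542, so d_i = 6.486 cm.
m = −d_i/d_o = −(6.486)/(41.0) = -0.158.
The image is real, inverted and reduced, in front of the mirror.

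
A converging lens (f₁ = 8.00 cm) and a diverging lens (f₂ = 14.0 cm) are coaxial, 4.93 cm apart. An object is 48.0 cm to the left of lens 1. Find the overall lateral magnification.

m = -0.300

Lens 1: 1/d_i1 = 1/(8.00) − 1/(48.0) = 0.1042, so d_i1 = 9.600 cm; m₁ = −d_i1/d_o1 = -0.2000.
d_o2 = 4.93 − (9.600) = -4.670 cm (virtual object).
f₂ = −14.0 cm (diverging).
Lens 2: 1/d_i2 = 1/(-14.0) − 1/(-4.670) = 0.1427, so d_i2 = 7.008 cm; m₂ = −d_i2/d_o2 = +1.501.
m = m₁·m₂ = (-0.2000)(+1.501) = -0.300.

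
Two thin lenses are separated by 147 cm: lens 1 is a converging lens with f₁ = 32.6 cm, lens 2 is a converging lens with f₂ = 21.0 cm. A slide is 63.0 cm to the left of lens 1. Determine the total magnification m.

Lens 1: 1/d_i1 = 1/(32.6) − 1/(63.0) = 0.01480, so d_i1 = 67.56 cm; m₁ = −d_i1/d_o1 = -1.072.
d_o2 = 147 − (67.56) = 79.44 cm.
Lens 2: 1/d_i2 = 1/(21.0) − 1/(79.44) = 0.03503, so d_i2 = 28.55 cm; m₂ = −d_i2/d_o2 = -0.3593.
m = m₁·m₂ = (-1.072)(-0.3593) = +0.385.

m = +0.385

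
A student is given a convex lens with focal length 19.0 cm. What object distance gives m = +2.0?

9.50 cm

m = −d_i/d_o ⇒ d_i = −m·d_o.
1/f = 1/d_o + 1/d_i = 1/d_o − 1/(m·d_o) = (1 − 1/m)/d_o, so d_o = f(1 − 1/m) = (19.00)(1 − 1/(+2.0)) = 9.50 cm.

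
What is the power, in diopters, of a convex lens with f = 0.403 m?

P = +2.48 D

P = 1/f = 1/(0.403 m) = +2.48 D.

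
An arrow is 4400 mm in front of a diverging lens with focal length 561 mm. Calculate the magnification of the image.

m = +0.113

For a diverging lens, f = -561 mm.
1/d_i = 1/f − 1/d_o = 1/(-561.0) − 1/(4400) = -0.002010, so d_i = -497.6 mm.
m = −d_i/d_o = −(-497.6)/(4400) = +0.113.
The image is virtual, upright and reduced, on the same side as the object.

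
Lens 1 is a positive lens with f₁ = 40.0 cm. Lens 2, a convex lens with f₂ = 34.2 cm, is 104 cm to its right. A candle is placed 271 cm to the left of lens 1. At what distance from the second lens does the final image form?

85.3 cm

Lens 1: 1/d_i1 = 1/f₁ − 1/d_o1 = 1/(40.0) − 1/(271) = 0.02131, so d_i1 = 46.93 cm.
The intermediate image is 46.93 cm to the right of lens 1, which is 104 − (46.93) = 57.07 cm to the left of lens 2, so d_o2 = +57.07 cm.
Lens 2: 1/d_i2 = 1/f₂ − 1/d_o2 = 1/(34.2) − 1/(57.07) = 0.01172, so d_i2 = 85.3 cm.
The final image is real, 85.3 cm to the right of lens 2 (overall magnification ≈ 0.26).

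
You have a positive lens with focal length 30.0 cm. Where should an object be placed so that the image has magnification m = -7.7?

33.9 cm

m = −d_i/d_o ⇒ d_i = −m·d_o.
1/f = 1/d_o + 1/d_i = 1/d_o − 1/(m·d_o) = (1 − 1/m)/d_o, so d_o = f(1 − 1/m) = (30.00)(1 − 1/(-7.7)) = 33.9 cm.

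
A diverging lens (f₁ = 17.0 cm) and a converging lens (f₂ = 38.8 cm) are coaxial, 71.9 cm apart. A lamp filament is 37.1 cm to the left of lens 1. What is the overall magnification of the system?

m = -0.272

f₁ = −17.0 cm (diverging).
Lens 1: 1/d_i1 = 1/(-17.0) − 1/(37.1) = -0.08578, so d_i1 = -11.66 cm; m₁ = −d_i1/d_o1 = +0.3143.
d_o2 = 71.9 − (-11.66) = 83.56 cm.
Lens 2: 1/d_i2 = 1/(38.8) − 1/(83.56) = 0.01381, so d_i2 = 72.43 cm; m₂ = −d_i2/d_o2 = -0.8668.
m = m₁·m₂ = (+0.3143)(-0.8668) = -0.272.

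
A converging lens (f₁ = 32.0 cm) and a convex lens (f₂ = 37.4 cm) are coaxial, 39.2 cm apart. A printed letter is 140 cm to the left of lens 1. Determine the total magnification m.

m = -0.279

Lens 1: 1/d_i1 = 1/(32.0) − 1/(140) = 0.02411, so d_i1 = 41.48 cm; m₁ = −d_i1/d_o1 = -0.2963.
d_o2 = 39.2 − (41.48) = -2.280 cm (virtual object).
Lens 2: 1/d_i2 = 1/(37.4) − 1/(-2.280) = 0.4653, so d_i2 = 2.149 cm; m₂ = −d_i2/d_o2 = +0.9425.
m = m₁·m₂ = (-0.2963)(+0.9425) = -0.279.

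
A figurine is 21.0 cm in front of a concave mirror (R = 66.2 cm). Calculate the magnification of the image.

m = +2.74

f = R/2 = 66.2/2 = 33.10 cm.
1/d_i = 1/f − 1/d_o = 1/(33.10) − 1/(21.0) = -0.01741, so d_i = -57.45 cm.
m = −d_i/d_o = −(-57.45)/(21.0) = +2.74.
The image is virtual, upright and enlarged, behind the mirror.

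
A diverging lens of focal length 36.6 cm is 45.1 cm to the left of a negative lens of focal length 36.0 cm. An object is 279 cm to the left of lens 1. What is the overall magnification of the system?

m = +0.0368

f₁ = −36.6 cm (diverging).
Lens 1: 1/d_i1 = 1/(-36.6) − 1/(279) = -0.03091, so d_i1 = -32.36 cm; m₁ = −d_i1/d_o1 = +0.1160.
d_o2 = 45.1 − (-32.36) = 77.46 cm.
f₂ = −36.0 cm (diverging).
Lens 2: 1/d_i2 = 1/(-36.0) − 1/(77.46) = -0.04069, so d_i2 = -24.58 cm; m₂ = −d_i2/d_o2 = +0.3173.
m = m₁·m₂ = (+0.1160)(+0.3173) = +0.0368.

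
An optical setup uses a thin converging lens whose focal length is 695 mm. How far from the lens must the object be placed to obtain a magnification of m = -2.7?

952 mm

m = −d_i/d_o ⇒ d_i = −m·d_o.
1/f = 1/d_o + 1/d_i = 1/d_o − 1/(m·d_o) = (1 − 1/m)/d_o, so d_o = f(1 − 1/m) = (695.0)(1 − 1/(-2.7)) = 952 mm.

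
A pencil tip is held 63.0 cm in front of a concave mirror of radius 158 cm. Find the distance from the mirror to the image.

311 cm

f = R/2 = 158/2 = 79.00 cm.
Mirror equation: 1/d_i = 1/f − 1/d_o = 1/(79.00) − 1/(63.0) = 0.01266 − 0.01587 = -0.003215, so d_i = -311 cm.
The image is virtual, upright and enlarged, behind the mirror.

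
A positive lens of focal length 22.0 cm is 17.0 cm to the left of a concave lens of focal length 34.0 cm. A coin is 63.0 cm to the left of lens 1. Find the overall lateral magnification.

Lens 1: 1/d_i1 = 1/(22.0) − 1/(63.0) = 0.02958, so d_i1 = 33.80 cm; m₁ = −d_i1/d_o1 = -0.5365.
d_o2 = 17.0 − (33.80) = -16.80 cm (virtual object).
f₂ = −34.0 cm (diverging).
Lens 2: 1/d_i2 = 1/(-34.0) − 1/(-16.80) = 0.03011, so d_i2 = 33.21 cm; m₂ = −d_i2/d_o2 = +1.977.
m = m₁·m₂ = (-0.5365)(+1.977) = -1.06.

m = -1.06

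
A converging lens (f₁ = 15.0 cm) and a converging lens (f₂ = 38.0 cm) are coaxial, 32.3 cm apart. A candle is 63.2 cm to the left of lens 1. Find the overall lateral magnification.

Lens 1: 1/d_i1 = 1/(15.0) − 1/(63.2) = 0.05084, so d_i1 = 19.67 cm; m₁ = −d_i1/d_o1 = -0.3112.
d_o2 = 32.3 − (19.67) = 12.63 cm.
Lens 2: 1/d_i2 = 1/(38.0) − 1/(12.63) = -0.05286, so d_i2 = -18.92 cm; m₂ = −d_i2/d_o2 = +1.498.
m = m₁·m₂ = (-0.3112)(+1.498) = -0.466.

m = -0.466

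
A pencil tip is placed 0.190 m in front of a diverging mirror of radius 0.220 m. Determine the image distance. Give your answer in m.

f = R/2 = 0.220/2 = 0.1100 m; for a diverging mirror, f = -0.1100 m.
Mirror equation: 1/q = 1/f − 1/p = 1/(-0.1100) − 1/(0.190) = -9.091 − 5.263 = -14.35, so q = -0.0697 m.
The image is virtual, upright and reduced, behind the mirror.

0.0697 m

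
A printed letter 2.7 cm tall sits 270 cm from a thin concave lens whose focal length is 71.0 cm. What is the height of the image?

For a concave lens, f = -71.0 cm.
1/d_i = 1/f − 1/d_o = 1/(-71.00) − 1/(270) = -0.01779, so d_i = -56.22 cm.
m = −d_i/d_o = +0.2082.
|h_i| = |m|·h_o = 0.2082 × 2.7 = 0.562 cm. The image is virtual, upright and reduced, on the same side as the object.

0.562 cm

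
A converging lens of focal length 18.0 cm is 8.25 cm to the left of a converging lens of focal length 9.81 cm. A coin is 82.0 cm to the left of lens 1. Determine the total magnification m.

m = -0.112

Lens 1: 1/d_i1 = 1/(18.0) − 1/(82.0) = 0.04336, so d_i1 = 23.06 cm; m₁ = −d_i1/d_o1 = -0.2812.
d_o2 = 8.25 − (23.06) = -14.81 cm (virtual object).
Lens 2: 1/d_i2 = 1/(9.81) − 1/(-14.81) = 0.1695, so d_i2 = 5.901 cm; m₂ = −d_i2/d_o2 = +0.3985.
m = m₁·m₂ = (-0.2812)(+0.3985) = -0.112.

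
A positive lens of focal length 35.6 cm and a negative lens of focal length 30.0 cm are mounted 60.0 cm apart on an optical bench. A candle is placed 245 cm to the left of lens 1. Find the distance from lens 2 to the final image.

Lens 1: 1/d_i1 = 1/f₁ − 1/d_o1 = 1/(35.6) − 1/(245) = 0.02401, so d_i1 = 41.65 cm.
The intermediate image is 41.65 cm to the right of lens 1, which is 60.0 − (41.65) = 18.35 cm to the left of lens 2, so d_o2 = +18.35 cm.
Lens 2 is diverging, so f₂ = −30.0 cm.
Lens 2: 1/d_i2 = 1/f₂ − 1/d_o2 = 1/(-30.0) − 1/(18.35) = -0.08783, so d_i2 = -11.4 cm.
The final image is virtual, 11.4 cm to the left of lens 2 (overall magnification ≈ -0.11).

11.4 cm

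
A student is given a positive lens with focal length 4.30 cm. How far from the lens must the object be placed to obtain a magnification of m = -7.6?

4.87 cm

m = −d_i/d_o ⇒ d_i = −m·d_o.
1/f = 1/d_o + 1/d_i = 1/d_o − 1/(m·d_o) = (1 − 1/m)/d_o, so d_o = f(1 − 1/m) = (4.300)(1 − 1/(-7.6)) = 4.87 cm.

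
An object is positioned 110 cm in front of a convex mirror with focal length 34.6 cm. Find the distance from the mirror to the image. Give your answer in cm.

26.3 cm

For a convex mirror, f = -34.6 cm.
Mirror equation: 1/q = 1/f − 1/p = 1/(-34.60) − 1/(110) = -0.02890 − 0.009091 = -0.03799, so q = -26.3 cm.
The image is virtual, upright and reduced, behind the mirror.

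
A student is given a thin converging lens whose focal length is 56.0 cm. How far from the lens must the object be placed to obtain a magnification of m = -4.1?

69.7 cm

m = −d_i/d_o ⇒ d_i = −m·d_o.
1/f = 1/d_o + 1/d_i = 1/d_o − 1/(m·d_o) = (1 − 1/m)/d_o, so d_o = f(1 − 1/m) = (56.00)(1 − 1/(-4.1)) = 69.7 cm.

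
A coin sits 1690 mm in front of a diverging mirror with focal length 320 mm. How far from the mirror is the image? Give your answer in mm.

269 mm

For a diverging mirror, f = -320 mm.
Mirror equation: 1/s_i = 1/f − 1/s_o = 1/(-320.0) − 1/(1690) = -0.003125 − 0.0005917 = -0.003717, so s_i = -269 mm.
The image is virtual, upright and reduced, behind the mirror.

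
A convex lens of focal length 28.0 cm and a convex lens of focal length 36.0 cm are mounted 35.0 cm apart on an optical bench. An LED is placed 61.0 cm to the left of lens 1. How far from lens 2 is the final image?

Lens 1: 1/d_i1 = 1/f₁ − 1/d_o1 = 1/(28.0) − 1/(61.0) = 0.01932, so d_i1 = 51.76 cm.
The intermediate image is 51.76 cm to the right of lens 1, which lies 16.76 cm to the right of lens 2 — a virtual object — so d_o2 = −16.76 cm.
Lens 2: 1/d_i2 = 1/f₂ − 1/d_o2 = 1/(36.0) − 1/(-16.76) = 0.08744, so d_i2 = 11.4 cm.
The final image is real, 11.4 cm to the right of lens 2 (overall magnification ≈ -0.58).

11.4 cm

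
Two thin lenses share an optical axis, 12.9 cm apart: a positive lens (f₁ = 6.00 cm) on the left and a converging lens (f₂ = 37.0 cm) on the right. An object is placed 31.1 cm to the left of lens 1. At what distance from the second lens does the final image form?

6.41 cm

Lens 1: 1/d_i1 = 1/f₁ − 1/d_o1 = 1/(6.00) − 1/(31.1) = 0.1345, so d_i1 = 7.434 cm.
The intermediate image is 7.434 cm to the right of lens 1, which is 12.9 − (7.434) = 5.466 cm to the left of lens 2, so d_o2 = +5.466 cm.
Lens 2: 1/d_i2 = 1/f₂ − 1/d_o2 = 1/(37.0) − 1/(5.466) = -0.1559, so d_i2 = -6.41 cm.
The final image is virtual, 6.41 cm to the left of lens 2 (overall magnification ≈ -0.28).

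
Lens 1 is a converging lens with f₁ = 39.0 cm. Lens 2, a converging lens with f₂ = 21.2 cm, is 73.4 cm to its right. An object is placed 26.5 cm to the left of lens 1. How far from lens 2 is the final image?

24.5 cm

Lens 1: 1/d_i1 = 1/f₁ − 1/d_o1 = 1/(39.0) − 1/(26.5) = -0.01209, so d_i1 = -82.68 cm.
The intermediate image is 82.68 cm to the left of lens 1 (virtual), which is 73.4 − (-82.68) = 156.1 cm to the left of lens 2, so d_o2 = +156.1 cm.
Lens 2: 1/d_i2 = 1/f₂ − 1/d_o2 = 1/(21.2) − 1/(156.1) = 0.04076, so d_i2 = 24.5 cm.
The final image is real, 24.5 cm to the right of lens 2 (overall magnification ≈ -0.49).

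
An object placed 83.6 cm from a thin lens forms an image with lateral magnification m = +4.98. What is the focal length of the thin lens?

m = −d_i/d_o ⇒ d_i = −m·d_o = −(+4.98)·(83.6) = -416.3 cm.
1/f = 1/d_o + 1/d_i = 1/(83.6) + 1/(-416.3) = 0.009560, so f = 105 cm.
Since f is positive, the thin lens is converging.

f = 105 cm (converging)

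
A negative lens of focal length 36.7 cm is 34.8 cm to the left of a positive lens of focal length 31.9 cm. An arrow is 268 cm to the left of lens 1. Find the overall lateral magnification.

m = -0.109

f₁ = −36.7 cm (diverging).
Lens 1: 1/d_i1 = 1/(-36.7) − 1/(268) = -0.03098, so d_i1 = -32.28 cm; m₁ = −d_i1/d_o1 = +0.1204.
d_o2 = 34.8 − (-32.28) = 67.08 cm.
Lens 2: 1/d_i2 = 1/(31.9) − 1/(67.08) = 0.01644, so d_i2 = 60.83 cm; m₂ = −d_i2/d_o2 = -0.9068.
m = m₁·m₂ = (+0.1204)(-0.9068) = -0.109.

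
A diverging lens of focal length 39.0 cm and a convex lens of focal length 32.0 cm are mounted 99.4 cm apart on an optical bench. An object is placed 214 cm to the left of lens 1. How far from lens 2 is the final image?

42.2 cm

Lens 1 is diverging, so f₁ = −39.0 cm.
Lens 1: 1/d_i1 = 1/f₁ − 1/d_o1 = 1/(-39.0) − 1/(214) = -0.03031, so d_i1 = -32.99 cm.
The intermediate image is 32.99 cm to the left of lens 1 (virtual), which is 99.4 − (-32.99) = 132.4 cm to the left of lens 2, so d_o2 = +132.4 cm.
Lens 2: 1/d_i2 = 1/f₂ − 1/d_o2 = 1/(32.0) − 1/(132.4) = 0.02370, so d_i2 = 42.2 cm.
The final image is real, 42.2 cm to the right of lens 2 (overall magnification ≈ -0.049).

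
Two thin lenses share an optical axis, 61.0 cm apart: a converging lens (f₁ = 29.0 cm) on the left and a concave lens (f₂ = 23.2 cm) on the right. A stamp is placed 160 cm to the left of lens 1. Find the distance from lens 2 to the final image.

12.2 cm

Lens 1: 1/d_i1 = 1/f₁ − 1/d_o1 = 1/(29.0) − 1/(160) = 0.02823, so d_i1 = 35.42 cm.
The intermediate image is 35.42 cm to the right of lens 1, which is 61.0 − (35.42) = 25.58 cm to the left of lens 2, so d_o2 = +25.58 cm.
Lens 2 is diverging, so f₂ = −23.2 cm.
Lens 2: 1/d_i2 = 1/f₂ − 1/d_o2 = 1/(-23.2) − 1/(25.58) = -0.08220, so d_i2 = -12.2 cm.
The final image is virtual, 12.2 cm to the left of lens 2 (overall magnification ≈ -0.11).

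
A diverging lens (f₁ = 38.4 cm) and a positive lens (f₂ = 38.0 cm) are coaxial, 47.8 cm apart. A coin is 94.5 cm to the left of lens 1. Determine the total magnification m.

f₁ = −38.4 cm (diverging).
Lens 1: 1/d_i1 = 1/(-38.4) − 1/(94.5) = -0.03662, so d_i1 = -27.30 cm; m₁ = −d_i1/d_o1 = +0.2889.
d_o2 = 47.8 − (-27.30) = 75.10 cm.
Lens 2: 1/d_i2 = 1/(38.0) − 1/(75.10) = 0.01300, so d_i2 = 76.92 cm; m₂ = −d_i2/d_o2 = -1.024.
m = m₁·m₂ = (+0.2889)(-1.024) = -0.296.

m = -0.296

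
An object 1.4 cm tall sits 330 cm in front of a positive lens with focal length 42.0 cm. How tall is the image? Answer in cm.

0.204 cm

1/d_i = 1/f − 1/d_o = 1/(42.00) − 1/(330) = 0.02078, so d_i = 48.12 cm.
m = −d_i/d_o = -0.1458.
|h_i| = |m|·h_o = 0.1458 × 1.4 = 0.204 cm. The image is real, inverted and reduced, on the far side of the lens.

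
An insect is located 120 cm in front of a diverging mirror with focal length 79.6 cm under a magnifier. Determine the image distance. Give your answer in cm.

47.9 cm

For a diverging mirror, f = -79.6 cm.
Mirror equation: 1/s_i = 1/f − 1/s_o = 1/(-79.60) − 1/(120) = -0.01256 − 0.008333 = -0.02090, so s_i = -47.9 cm.
The image is virtual, upright and reduced, behind the mirror.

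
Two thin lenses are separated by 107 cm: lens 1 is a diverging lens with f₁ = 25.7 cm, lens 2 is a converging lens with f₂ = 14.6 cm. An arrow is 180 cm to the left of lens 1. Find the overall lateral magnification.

f₁ = −25.7 cm (diverging).
Lens 1: 1/d_i1 = 1/(-25.7) − 1/(180) = -0.04447, so d_i1 = -22.49 cm; m₁ = −d_i1/d_o1 = +0.1249.
d_o2 = 107 − (-22.49) = 129.5 cm.
Lens 2: 1/d_i2 = 1/(14.6) − 1/(129.5) = 0.06077, so d_i2 = 16.46 cm; m₂ = −d_i2/d_o2 = -0.1271.
m = m₁·m₂ = (+0.1249)(-0.1271) = -0.0159.

m = -0.0159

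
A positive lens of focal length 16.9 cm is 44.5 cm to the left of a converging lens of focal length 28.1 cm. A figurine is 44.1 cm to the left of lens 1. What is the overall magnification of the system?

Lens 1: 1/d_i1 = 1/(16.9) − 1/(44.1) = 0.03650, so d_i1 = 27.40 cm; m₁ = −d_i1/d_o1 = -0.6213.
d_o2 = 44.5 − (27.40) = 17.10 cm.
Lens 2: 1/d_i2 = 1/(28.1) − 1/(17.10) = -0.02289, so d_i2 = -43.68 cm; m₂ = −d_i2/d_o2 = +2.555.
m = m₁·m₂ = (-0.6213)(+2.555) = -1.59.

m = -1.59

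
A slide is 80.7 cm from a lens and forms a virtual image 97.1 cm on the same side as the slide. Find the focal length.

f = 478 cm (converging)

Virtual image ⇒ d_i = −97.1 cm.
1/f = 1/d_o + 1/d_i = 1/(80.7) + 1/(-97.1) = 0.002093, so f = 478 cm.
Since f is positive, the lens is converging.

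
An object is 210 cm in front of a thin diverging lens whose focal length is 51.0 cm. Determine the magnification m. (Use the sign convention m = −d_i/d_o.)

m = +0.195

For a diverging lens, f = -51.0 cm.
1/d_i = 1/f − 1/d_o = 1/(-51.00) − 1/(210) = -0.02437, so d_i = -41.03 cm.
m = −d_i/d_o = −(-41.03)/(210) = +0.195.
The image is virtual, upright and reduced, on the same side as the object.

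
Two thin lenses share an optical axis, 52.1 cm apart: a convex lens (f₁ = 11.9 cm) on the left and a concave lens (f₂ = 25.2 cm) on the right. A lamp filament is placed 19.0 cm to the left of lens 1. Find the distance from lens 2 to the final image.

11.2 cm

Lens 1: 1/d_i1 = 1/f₁ − 1/d_o1 = 1/(11.9) − 1/(19.0) = 0.03140, so d_i1 = 31.85 cm.
The intermediate image is 31.85 cm to the right of lens 1, which is 52.1 − (31.85) = 20.25 cm to the left of lens 2, so d_o2 = +20.25 cm.
Lens 2 is diverging, so f₂ = −25.2 cm.
Lens 2: 1/d_i2 = 1/f₂ − 1/d_o2 = 1/(-25.2) − 1/(20.25) = -0.08907, so d_i2 = -11.2 cm.
The final image is virtual, 11.2 cm to the left of lens 2 (overall magnification ≈ -0.93).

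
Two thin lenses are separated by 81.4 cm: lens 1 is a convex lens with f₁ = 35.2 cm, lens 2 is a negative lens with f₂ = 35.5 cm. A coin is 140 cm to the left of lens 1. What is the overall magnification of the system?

m = -0.171

Lens 1: 1/d_i1 = 1/(35.2) − 1/(140) = 0.02127, so d_i1 = 47.02 cm; m₁ = −d_i1/d_o1 = -0.3359.
d_o2 = 81.4 − (47.02) = 34.38 cm.
f₂ = −35.5 cm (diverging).
Lens 2: 1/d_i2 = 1/(-35.5) − 1/(34.38) = -0.05726, so d_i2 = -17.47 cm; m₂ = −d_i2/d_o2 = +0.5080.
m = m₁·m₂ = (-0.3359)(+0.5080) = -0.171.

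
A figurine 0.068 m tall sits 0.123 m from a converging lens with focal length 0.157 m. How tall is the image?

1/d_i = 1/f − 1/d_o = 1/(0.1570) − 1/(0.123) = -1.761, so d_i = -0.5680 m.
m = −d_i/d_o = +4.618.
|h_i| = |m|·h_o = 4.618 × 0.068 = 0.314 m. The image is virtual, upright and enlarged, on the same side as the object.

0.314 m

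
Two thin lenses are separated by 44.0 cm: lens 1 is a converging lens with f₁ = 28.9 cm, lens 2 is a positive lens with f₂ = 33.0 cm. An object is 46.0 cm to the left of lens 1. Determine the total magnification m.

Lens 1: 1/d_i1 = 1/(28.9) − 1/(46.0) = 0.01286, so d_i1 = 77.74 cm; m₁ = −d_i1/d_o1 = -1.690.
d_o2 = 44.0 − (77.74) = -33.74 cm (virtual object).
Lens 2: 1/d_i2 = 1/(33.0) − 1/(-33.74) = 0.05994, so d_i2 = 16.68 cm; m₂ = −d_i2/d_o2 = +0.4945.
m = m₁·m₂ = (-1.690)(+0.4945) = -0.836.

m = -0.836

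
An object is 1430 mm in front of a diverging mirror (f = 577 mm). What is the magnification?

m = +0.287

For a diverging mirror, f = -577 mm.
1/d_i = 1/f − 1/d_o = 1/(-577.0) − 1/(1430) = -0.002432, so d_i = -411.1 mm.
m = −d_i/d_o = −(-411.1)/(1430) = +0.287.
The image is virtual, upright and reduced, behind the mirror.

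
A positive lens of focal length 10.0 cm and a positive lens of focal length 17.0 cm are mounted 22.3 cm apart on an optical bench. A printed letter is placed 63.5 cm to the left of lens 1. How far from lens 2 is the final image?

Lens 1: 1/d_i1 = 1/f₁ − 1/d_o1 = 1/(10.0) − 1/(63.5) = 0.08425, so d_i1 = 11.87 cm.
The intermediate image is 11.87 cm to the right of lens 1, which is 22.3 − (11.87) = 10.43 cm to the left of lens 2, so d_o2 = +10.43 cm.
Lens 2: 1/d_i2 = 1/f₂ − 1/d_o2 = 1/(17.0) − 1/(10.43) = -0.03705, so d_i2 = -27.0 cm.
The final image is virtual, 27.0 cm to the left of lens 2 (overall magnification ≈ -0.48).

27.0 cm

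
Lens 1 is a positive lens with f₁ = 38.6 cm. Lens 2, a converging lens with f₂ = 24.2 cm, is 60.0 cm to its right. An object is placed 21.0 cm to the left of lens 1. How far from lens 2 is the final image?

31.4 cm

Lens 1: 1/d_i1 = 1/f₁ − 1/d_o1 = 1/(38.6) − 1/(21.0) = -0.02171, so d_i1 = -46.06 cm.
The intermediate image is 46.06 cm to the left of lens 1 (virtual), which is 60.0 − (-46.06) = 106.1 cm to the left of lens 2, so d_o2 = +106.1 cm.
Lens 2: 1/d_i2 = 1/f₂ − 1/d_o2 = 1/(24.2) − 1/(106.1) = 0.03190, so d_i2 = 31.4 cm.
The final image is real, 31.4 cm to the right of lens 2 (overall magnification ≈ -0.65).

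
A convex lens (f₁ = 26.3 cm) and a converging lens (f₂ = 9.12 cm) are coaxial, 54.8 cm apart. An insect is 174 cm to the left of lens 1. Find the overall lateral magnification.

m = +0.110

Lens 1: 1/d_i1 = 1/(26.3) − 1/(174) = 0.03228, so d_i1 = 30.98 cm; m₁ = −d_i1/d_o1 = -0.1780.
d_o2 = 54.8 − (30.98) = 23.82 cm.
Lens 2: 1/d_i2 = 1/(9.12) − 1/(23.82) = 0.06767, so d_i2 = 14.78 cm; m₂ = −d_i2/d_o2 = -0.6204.
m = m₁·m₂ = (-0.1780)(-0.6204) = +0.110.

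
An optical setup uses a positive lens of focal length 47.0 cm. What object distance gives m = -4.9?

56.6 cm

m = −d_i/d_o ⇒ d_i = −m·d_o.
1/f = 1/d_o + 1/d_i = 1/d_o − 1/(m·d_o) = (1 − 1/m)/d_o, so d_o = f(1 − 1/m) = (47.00)(1 − 1/(-4.9)) = 56.6 cm.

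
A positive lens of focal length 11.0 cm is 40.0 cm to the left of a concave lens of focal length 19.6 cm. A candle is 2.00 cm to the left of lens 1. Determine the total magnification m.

Lens 1: 1/d_i1 = 1/(11.0) − 1/(2.00) = -0.4091, so d_i1 = -2.444 cm; m₁ = −d_i1/d_o1 = +1.222.
d_o2 = 40.0 − (-2.444) = 42.44 cm.
f₂ = −19.6 cm (diverging).
Lens 2: 1/d_i2 = 1/(-19.6) − 1/(42.44) = -0.07458, so d_i2 = -13.41 cm; m₂ = −d_i2/d_o2 = +0.3159.
m = m₁·m₂ = (+1.222)(+0.3159) = +0.386.

m = +0.386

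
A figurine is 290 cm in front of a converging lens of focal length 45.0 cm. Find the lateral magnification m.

m = -0.184

1/d_i = 1/f − 1/d_o = 1/(45.00) − 1/(290) = 0.01877, so d_i = 53.27 cm.
m = −d_i/d_o = −(53.27)/(290) = -0.184.
The image is real, inverted and reduced, on the far side of the lens.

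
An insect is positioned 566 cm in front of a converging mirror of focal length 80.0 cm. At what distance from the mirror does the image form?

Mirror equation: 1/s_i = 1/f − 1/s_o = 1/(80.00) − 1/(566) = 0.01250 − 0.001767 = 0.01073, so s_i = 93.2 cm.
The image is real, inverted and reduced, in front of the mirror.

93.2 cm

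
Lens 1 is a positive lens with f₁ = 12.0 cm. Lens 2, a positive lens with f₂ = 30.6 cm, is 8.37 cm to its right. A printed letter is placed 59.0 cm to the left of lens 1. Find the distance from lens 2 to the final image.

5.49 cm

Lens 1: 1/d_i1 = 1/f₁ − 1/d_o1 = 1/(12.0) − 1/(59.0) = 0.06638, so d_i1 = 15.06 cm.
The intermediate image is 15.06 cm to the right of lens 1, which lies 6.690 cm to the right of lens 2 — a virtual object — so d_o2 = −6.690 cm.
Lens 2: 1/d_i2 = 1/f₂ − 1/d_o2 = 1/(30.6) − 1/(-6.690) = 0.1822, so d_i2 = 5.49 cm.
The final image is real, 5.49 cm to the right of lens 2 (overall magnification ≈ -0.21).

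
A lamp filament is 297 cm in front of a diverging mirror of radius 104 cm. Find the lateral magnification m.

f = R/2 = 104/2 = 52.00 cm; for a diverging mirror, f = -52.00 cm.
1/d_i = 1/f − 1/d_o = 1/(-52.00) − 1/(297) = -0.02260, so d_i = -44.25 cm.
m = −d_i/d_o = −(-44.25)/(297) = +0.149.
The image is virtual, upright and reduced, behind the mirror.

m = +0.149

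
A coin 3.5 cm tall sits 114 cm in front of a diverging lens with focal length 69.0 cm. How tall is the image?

For a diverging lens, f = -69.0 cm.
1/d_i = 1/f − 1/d_o = 1/(-69.00) − 1/(114) = -0.02326, so d_i = -42.98 cm.
m = −d_i/d_o = +0.3770.
|h_i| = |m|·h_o = 0.3770 × 3.5 = 1.32 cm. The image is virtual, upright and reduced, on the same side as the object.

1.32 cm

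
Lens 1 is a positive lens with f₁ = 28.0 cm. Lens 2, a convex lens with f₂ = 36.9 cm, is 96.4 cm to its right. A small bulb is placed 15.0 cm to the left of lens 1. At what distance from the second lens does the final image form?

51.7 cm

Lens 1: 1/d_i1 = 1/f₁ − 1/d_o1 = 1/(28.0) − 1/(15.0) = -0.03095, so d_i1 = -32.31 cm.
The intermediate image is 32.31 cm to the left of lens 1 (virtual), which is 96.4 − (-32.31) = 128.7 cm to the left of lens 2, so d_o2 = +128.7 cm.
Lens 2: 1/d_i2 = 1/f₂ − 1/d_o2 = 1/(36.9) − 1/(128.7) = 0.01933, so d_i2 = 51.7 cm.
The final image is real, 51.7 cm to the right of lens 2 (overall magnification ≈ -0.87).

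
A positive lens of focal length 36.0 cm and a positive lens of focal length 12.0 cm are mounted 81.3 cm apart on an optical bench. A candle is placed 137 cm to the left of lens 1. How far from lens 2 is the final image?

19.0 cm

Lens 1: 1/d_i1 = 1/f₁ − 1/d_o1 = 1/(36.0) − 1/(137) = 0.02048, so d_i1 = 48.83 cm.
The intermediate image is 48.83 cm to the right of lens 1, which is 81.3 − (48.83) = 32.47 cm to the left of lens 2, so d_o2 = +32.47 cm.
Lens 2: 1/d_i2 = 1/f₂ − 1/d_o2 = 1/(12.0) − 1/(32.47) = 0.05254, so d_i2 = 19.0 cm.
The final image is real, 19.0 cm to the right of lens 2 (overall magnification ≈ 0.21).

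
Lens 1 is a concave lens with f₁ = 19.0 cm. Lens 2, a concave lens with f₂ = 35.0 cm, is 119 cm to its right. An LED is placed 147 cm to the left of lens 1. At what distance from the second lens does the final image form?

Lens 1 is diverging, so f₁ = −19.0 cm.
Lens 1: 1/d_i1 = 1/f₁ − 1/d_o1 = 1/(-19.0) − 1/(147) = -0.05943, so d_i1 = -16.83 cm.
The intermediate image is 16.83 cm to the left of lens 1 (virtual), which is 119 − (-16.83) = 135.8 cm to the left of lens 2, so d_o2 = +135.8 cm.
Lens 2 is diverging, so f₂ = −35.0 cm.
Lens 2: 1/d_i2 = 1/f₂ − 1/d_o2 = 1/(-35.0) − 1/(135.8) = -0.03594, so d_i2 = -27.8 cm.
The final image is virtual, 27.8 cm to the left of lens 2 (overall magnification ≈ 0.023).

27.8 cm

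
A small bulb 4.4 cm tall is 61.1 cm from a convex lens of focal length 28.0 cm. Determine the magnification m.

m = -0.846

1/d_i = 1/f − 1/d_o = 1/(28.00) − 1/(61.1) = 0.01935, so d_i = 51.69 cm.
m = −d_i/d_o = −(51.69)/(61.1) = -0.846.
The image is real, inverted and reduced, on the far side of the lens.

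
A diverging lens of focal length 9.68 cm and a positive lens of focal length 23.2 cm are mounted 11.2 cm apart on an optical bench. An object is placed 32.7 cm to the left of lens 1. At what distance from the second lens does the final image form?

95.6 cm

Lens 1 is diverging, so f₁ = −9.68 cm.
Lens 1: 1/d_i1 = 1/f₁ − 1/d_o1 = 1/(-9.68) − 1/(32.7) = -0.1339, so d_i1 = -7.469 cm.
The intermediate image is 7.469 cm to the left of lens 1 (virtual), which is 11.2 − (-7.469) = 18.67 cm to the left of lens 2, so d_o2 = +18.67 cm.
Lens 2: 1/d_i2 = 1/f₂ − 1/d_o2 = 1/(23.2) − 1/(18.67) = -0.01046, so d_i2 = -95.6 cm.
The final image is virtual, 95.6 cm to the left of lens 2 (overall magnification ≈ 1.2).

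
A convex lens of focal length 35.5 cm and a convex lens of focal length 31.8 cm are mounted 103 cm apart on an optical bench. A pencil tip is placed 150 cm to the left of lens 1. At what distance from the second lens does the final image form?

72.8 cm

Lens 1: 1/d_i1 = 1/f₁ − 1/d_o1 = 1/(35.5) − 1/(150) = 0.02150, so d_i1 = 46.51 cm.
The intermediate image is 46.51 cm to the right of lens 1, which is 103 − (46.51) = 56.49 cm to the left of lens 2, so d_o2 = +56.49 cm.
Lens 2: 1/d_i2 = 1/f₂ − 1/d_o2 = 1/(31.8) − 1/(56.49) = 0.01374, so d_i2 = 72.8 cm.
The final image is real, 72.8 cm to the right of lens 2 (overall magnification ≈ 0.40).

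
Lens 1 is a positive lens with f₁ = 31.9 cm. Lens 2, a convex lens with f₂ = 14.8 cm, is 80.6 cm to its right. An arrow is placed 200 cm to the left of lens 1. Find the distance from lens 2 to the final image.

22.7 cm

Lens 1: 1/d_i1 = 1/f₁ − 1/d_o1 = 1/(31.9) − 1/(200) = 0.02635, so d_i1 = 37.95 cm.
The intermediate image is 37.95 cm to the right of lens 1, which is 80.6 − (37.95) = 42.65 cm to the left of lens 2, so d_o2 = +42.65 cm.
Lens 2: 1/d_i2 = 1/f₂ − 1/d_o2 = 1/(14.8) − 1/(42.65) = 0.04412, so d_i2 = 22.7 cm.
The final image is real, 22.7 cm to the right of lens 2 (overall magnification ≈ 0.10).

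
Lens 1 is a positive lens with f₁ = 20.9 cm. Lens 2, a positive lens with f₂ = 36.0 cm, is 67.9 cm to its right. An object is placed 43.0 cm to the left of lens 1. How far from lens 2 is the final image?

Lens 1: 1/d_i1 = 1/f₁ − 1/d_o1 = 1/(20.9) − 1/(43.0) = 0.02459, so d_i1 = 40.67 cm.
The intermediate image is 40.67 cm to the right of lens 1, which is 67.9 − (40.67) = 27.23 cm to the left of lens 2, so d_o2 = +27.23 cm.
Lens 2: 1/d_i2 = 1/f₂ − 1/d_o2 = 1/(36.0) − 1/(27.23) = -0.008946, so d_i2 = -112 cm.
The final image is virtual, 112 cm to the left of lens 2 (overall magnification ≈ -3.9).

112 cm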